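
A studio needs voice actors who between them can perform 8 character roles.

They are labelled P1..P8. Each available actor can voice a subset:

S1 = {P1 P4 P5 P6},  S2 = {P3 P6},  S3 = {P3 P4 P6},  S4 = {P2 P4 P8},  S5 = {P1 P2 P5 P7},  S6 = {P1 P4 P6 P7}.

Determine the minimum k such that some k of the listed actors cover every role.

Take {S2, S4, S5}. Their union is {P1, P2, P3, P4, P5, P6, P7, P8}, which is all 8 roles.
Only S4 contains P8, so S4 is forced; the remaining 5 roles need at least 2 more actors (each remaining actor adds at most 3) — so at least 3 actors are needed, and 3 is optimal.

3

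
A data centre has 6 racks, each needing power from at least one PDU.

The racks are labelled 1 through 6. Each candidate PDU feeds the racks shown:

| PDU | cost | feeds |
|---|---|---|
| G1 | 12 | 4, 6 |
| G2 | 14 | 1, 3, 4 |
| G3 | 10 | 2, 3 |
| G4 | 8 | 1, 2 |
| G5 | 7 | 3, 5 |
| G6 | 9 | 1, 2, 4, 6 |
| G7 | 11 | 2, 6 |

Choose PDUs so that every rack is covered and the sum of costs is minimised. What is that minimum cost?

G5, G6 together cover every rack (G5 ∪ G6 = {1, 2, 3, 4, 5, 6}); total cost 7 + 9 = 16.
No covering selection has total cost below 16.

16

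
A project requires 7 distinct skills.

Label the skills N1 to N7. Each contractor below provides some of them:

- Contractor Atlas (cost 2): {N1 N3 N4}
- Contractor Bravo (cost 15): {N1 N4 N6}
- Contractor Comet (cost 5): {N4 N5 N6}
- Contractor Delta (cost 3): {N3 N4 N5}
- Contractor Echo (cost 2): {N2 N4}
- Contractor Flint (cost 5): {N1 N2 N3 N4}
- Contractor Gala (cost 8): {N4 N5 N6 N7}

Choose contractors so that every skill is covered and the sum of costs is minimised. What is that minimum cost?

Atlas, Echo, Gala together cover every skill (Atlas ∪ Echo ∪ Gala = {N1, N2, N3, N4, N5, N6, N7}); total cost 2 + 2 + 8 = 12.
The greedy pick Atlas, Echo, Comet, Gala costs 17; no covering selection beats 12.

12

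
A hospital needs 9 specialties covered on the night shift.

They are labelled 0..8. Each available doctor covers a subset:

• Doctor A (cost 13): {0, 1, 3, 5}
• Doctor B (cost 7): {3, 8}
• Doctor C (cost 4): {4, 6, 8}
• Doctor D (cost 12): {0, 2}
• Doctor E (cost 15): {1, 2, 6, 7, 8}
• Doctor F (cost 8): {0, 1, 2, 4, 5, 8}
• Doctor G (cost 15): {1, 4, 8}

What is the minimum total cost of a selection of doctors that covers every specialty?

30

B, E, F together cover every specialty (B ∪ E ∪ F = {0, 1, 2, 3, 4, 5, 6, 7, 8}); total cost 7 + 15 + 8 = 30.
The greedy pick C, F, B, E costs 34; no covering selection beats 30.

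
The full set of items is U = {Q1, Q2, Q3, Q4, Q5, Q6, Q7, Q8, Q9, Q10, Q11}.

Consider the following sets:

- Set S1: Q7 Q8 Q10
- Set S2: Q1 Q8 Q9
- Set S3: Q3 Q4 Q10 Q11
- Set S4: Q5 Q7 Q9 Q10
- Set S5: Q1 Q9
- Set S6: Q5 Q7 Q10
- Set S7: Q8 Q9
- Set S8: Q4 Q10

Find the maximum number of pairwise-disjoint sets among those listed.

2

S3, S5 are pairwise disjoint (S3={Q3,Q4,Q10,Q11}; S5={Q1,Q9}).
Every remaining set overlaps one of these, and no 3 of the listed sets are pairwise disjoint, so 2 is the maximum.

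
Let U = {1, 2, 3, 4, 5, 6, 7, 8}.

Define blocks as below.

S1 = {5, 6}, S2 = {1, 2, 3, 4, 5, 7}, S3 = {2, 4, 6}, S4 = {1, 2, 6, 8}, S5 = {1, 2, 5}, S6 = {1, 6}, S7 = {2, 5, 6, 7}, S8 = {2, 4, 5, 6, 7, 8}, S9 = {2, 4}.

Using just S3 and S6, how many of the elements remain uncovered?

Union of S3, S6 = {1, 2, 4, 6}.
Not covered: 3, 5, 7, 8 — 4 elements.

4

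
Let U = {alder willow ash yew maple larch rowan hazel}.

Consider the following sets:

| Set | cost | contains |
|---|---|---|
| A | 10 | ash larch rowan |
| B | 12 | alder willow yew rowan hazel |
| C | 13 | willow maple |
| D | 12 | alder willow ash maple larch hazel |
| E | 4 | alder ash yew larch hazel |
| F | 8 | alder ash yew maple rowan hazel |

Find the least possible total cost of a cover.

20

D, F together cover every point (D ∪ F = {alder, willow, ash, yew, maple, larch, rowan, hazel}); total cost 12 + 8 = 20.
The greedy pick E, F, B costs 24; no covering selection beats 20.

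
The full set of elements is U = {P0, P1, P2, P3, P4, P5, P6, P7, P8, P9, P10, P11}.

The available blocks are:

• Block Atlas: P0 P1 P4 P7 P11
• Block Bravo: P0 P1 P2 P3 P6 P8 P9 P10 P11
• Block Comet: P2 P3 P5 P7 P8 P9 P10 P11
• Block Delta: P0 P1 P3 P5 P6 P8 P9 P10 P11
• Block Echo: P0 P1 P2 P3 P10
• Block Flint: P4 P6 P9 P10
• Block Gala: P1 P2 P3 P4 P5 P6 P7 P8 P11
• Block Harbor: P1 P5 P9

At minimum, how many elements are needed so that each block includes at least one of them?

H = {P1, P9} meets every block (each contains at least one member of H), and |H| = 2.
No single element lies in every block, so at least 2 are needed and 2 is optimal.

2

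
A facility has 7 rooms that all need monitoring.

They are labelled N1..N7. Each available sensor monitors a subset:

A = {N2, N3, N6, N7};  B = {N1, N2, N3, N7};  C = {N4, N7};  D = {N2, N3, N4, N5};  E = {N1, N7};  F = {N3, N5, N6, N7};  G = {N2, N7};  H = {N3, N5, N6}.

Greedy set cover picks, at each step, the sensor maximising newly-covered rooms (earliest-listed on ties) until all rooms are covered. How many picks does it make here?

3

Greedy: pick A (covers 4 new) → pick D (covers 2 new) → pick B (covers 1 new). Total picks: 3.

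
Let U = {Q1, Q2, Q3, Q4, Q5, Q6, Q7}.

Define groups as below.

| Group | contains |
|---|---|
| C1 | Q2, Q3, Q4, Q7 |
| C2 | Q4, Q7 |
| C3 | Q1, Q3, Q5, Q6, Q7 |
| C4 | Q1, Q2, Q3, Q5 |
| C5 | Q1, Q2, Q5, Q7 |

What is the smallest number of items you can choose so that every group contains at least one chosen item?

2

H = {Q2, Q7} meets every group (each contains at least one member of H), and |H| = 2.
The groups C2, C4 are pairwise disjoint, so any hitting set needs a separate item for each — at least 2. Hence 2 is optimal.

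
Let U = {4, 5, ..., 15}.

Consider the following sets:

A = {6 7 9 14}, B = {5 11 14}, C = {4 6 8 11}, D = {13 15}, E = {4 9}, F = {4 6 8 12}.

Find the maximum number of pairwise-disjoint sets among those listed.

B, D, F are pairwise disjoint (B={5,11,14}; D={13,15}; F={4,6,8,12}).
Every remaining set overlaps one of these, and no 4 of the listed sets are pairwise disjoint, so 3 is the maximum.

3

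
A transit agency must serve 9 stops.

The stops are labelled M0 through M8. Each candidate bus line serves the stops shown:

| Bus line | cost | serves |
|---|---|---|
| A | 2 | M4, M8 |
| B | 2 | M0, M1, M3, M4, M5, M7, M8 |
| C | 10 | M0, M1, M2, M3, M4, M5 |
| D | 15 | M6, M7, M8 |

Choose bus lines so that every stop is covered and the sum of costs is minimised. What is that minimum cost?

C, D together cover every stop (C ∪ D = {M0, M1, M2, M3, M4, M5, M6, M7, M8}); total cost 10 + 15 = 25.
The greedy pick B, C, D costs 27; no covering selection beats 25.

25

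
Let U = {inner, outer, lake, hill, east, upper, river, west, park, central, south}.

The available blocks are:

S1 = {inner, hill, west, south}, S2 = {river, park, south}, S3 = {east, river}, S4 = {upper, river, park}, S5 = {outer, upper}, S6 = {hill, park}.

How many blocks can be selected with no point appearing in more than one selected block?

S1, S3, S5 are pairwise disjoint (S1={inner,hill,west,south}; S3={east,river}; S5={outer,upper}).
Every remaining block overlaps one of these, and no 4 of the listed blocks are pairwise disjoint, so 3 is the maximum.

3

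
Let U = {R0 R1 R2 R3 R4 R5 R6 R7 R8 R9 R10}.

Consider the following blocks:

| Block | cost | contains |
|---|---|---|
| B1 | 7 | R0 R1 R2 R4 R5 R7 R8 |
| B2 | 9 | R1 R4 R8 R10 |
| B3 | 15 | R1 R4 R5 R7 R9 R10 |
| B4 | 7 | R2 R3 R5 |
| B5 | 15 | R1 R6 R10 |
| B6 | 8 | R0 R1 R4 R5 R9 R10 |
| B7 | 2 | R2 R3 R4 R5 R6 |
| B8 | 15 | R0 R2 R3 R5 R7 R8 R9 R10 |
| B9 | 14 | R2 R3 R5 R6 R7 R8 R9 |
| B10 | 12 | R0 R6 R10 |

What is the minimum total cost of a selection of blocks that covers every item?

17

B1, B6, B7 together cover every item (B1 ∪ B6 ∪ B7 = {R0, R1, R2, R3, R4, R5, R6, R7, R8, R9, R10}); total cost 7 + 8 + 2 = 17.
No covering selection has total cost below 17.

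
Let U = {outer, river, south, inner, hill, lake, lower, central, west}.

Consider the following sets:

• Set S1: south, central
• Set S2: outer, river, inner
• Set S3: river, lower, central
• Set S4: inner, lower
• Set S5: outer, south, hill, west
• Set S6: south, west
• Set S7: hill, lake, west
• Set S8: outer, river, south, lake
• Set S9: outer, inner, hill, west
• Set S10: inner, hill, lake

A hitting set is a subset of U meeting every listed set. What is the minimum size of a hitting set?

H = {river, south, inner, west} meets every set (each contains at least one member of H), and |H| = 4.
No choice of 3 items meets every set, so 4 is the minimum.

4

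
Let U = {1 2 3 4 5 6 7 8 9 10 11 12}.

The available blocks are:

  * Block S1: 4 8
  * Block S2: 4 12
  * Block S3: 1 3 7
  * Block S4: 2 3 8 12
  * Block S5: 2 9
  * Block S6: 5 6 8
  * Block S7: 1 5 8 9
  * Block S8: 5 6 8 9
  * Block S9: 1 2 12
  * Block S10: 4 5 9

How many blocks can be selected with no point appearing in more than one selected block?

4

S2, S3, S5, S6 are pairwise disjoint (S2={4,12}; S3={1,3,7}; S5={2,9}; S6={5,6,8}).
Every remaining block overlaps one of these, and no 5 of the listed blocks are pairwise disjoint, so 4 is the maximum.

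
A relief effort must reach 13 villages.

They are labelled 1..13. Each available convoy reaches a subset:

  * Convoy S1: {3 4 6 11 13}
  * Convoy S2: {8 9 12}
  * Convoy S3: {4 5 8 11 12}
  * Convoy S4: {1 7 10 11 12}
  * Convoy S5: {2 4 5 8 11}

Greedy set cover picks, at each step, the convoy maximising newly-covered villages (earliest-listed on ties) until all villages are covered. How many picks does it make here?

Greedy: pick S1 (covers 5 new) → pick S4 (covers 4 new) → pick S5 (covers 3 new) → pick S2 (covers 1 new). Total picks: 4.

4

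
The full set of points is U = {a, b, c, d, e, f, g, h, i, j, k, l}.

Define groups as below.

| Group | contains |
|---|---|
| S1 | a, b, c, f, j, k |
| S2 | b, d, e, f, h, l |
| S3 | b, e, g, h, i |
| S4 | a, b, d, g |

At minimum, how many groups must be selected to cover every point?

3

S1, S2, and S3 cover everything between them: the union {a, b, c, d, e, f, g, h, i, j, k, l} is all of U.
Only S1 contains c, so S1 is forced; the remaining 6 points need at least 2 more groups (each remaining group adds at most 4) — so at least 3 groups are needed, and 3 is optimal.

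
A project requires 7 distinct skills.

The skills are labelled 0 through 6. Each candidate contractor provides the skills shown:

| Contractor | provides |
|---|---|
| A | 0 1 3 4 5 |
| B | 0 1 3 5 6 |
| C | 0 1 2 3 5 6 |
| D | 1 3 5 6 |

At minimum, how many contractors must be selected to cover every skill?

A and C together: A ∪ C = {0, 1, 2, 3, 4, 5, 6} — every skill is covered.
No single contractor has all 7 skills (the largest, C, has 6), so 2 is optimal.

2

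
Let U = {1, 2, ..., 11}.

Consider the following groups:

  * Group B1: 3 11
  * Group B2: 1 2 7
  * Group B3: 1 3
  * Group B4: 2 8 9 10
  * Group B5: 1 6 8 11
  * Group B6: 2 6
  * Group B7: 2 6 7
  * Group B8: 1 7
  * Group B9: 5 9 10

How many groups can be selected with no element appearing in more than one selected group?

B1, B6, B8, B9 are pairwise disjoint (B1={3,11}; B6={2,6}; B8={1,7}; B9={5,9,10}).
Every remaining group overlaps one of these, and no 5 of the listed groups are pairwise disjoint, so 4 is the maximum.

4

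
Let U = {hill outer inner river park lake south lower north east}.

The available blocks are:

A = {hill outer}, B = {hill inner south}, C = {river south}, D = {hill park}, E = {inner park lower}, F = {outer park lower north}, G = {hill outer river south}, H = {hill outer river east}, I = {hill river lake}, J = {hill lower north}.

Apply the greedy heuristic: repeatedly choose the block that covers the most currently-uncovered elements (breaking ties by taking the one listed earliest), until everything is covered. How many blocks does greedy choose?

4

Greedy: pick F (covers 4 new) → pick B (covers 3 new) → pick H (covers 2 new) → pick I (covers 1 new). Total picks: 4.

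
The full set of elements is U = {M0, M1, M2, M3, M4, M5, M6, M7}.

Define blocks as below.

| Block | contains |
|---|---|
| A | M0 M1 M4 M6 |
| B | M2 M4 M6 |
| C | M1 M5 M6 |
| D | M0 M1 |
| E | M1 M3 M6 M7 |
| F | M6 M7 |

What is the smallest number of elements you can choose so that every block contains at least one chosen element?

2

Take H = {M0, M6}. Each listed block contains at least one of these, so H is a hitting set of size 2.
The blocks D, F are pairwise disjoint, so any hitting set needs a separate element for each — at least 2. Hence 2 is optimal.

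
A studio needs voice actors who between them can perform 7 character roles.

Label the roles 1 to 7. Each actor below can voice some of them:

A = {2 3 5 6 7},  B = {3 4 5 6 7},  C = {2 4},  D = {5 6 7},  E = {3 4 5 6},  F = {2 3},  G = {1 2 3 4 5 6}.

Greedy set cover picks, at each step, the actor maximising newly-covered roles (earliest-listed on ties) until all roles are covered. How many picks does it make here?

Greedy: pick G (covers 6 new) → pick A (covers 1 new). Total picks: 2.

2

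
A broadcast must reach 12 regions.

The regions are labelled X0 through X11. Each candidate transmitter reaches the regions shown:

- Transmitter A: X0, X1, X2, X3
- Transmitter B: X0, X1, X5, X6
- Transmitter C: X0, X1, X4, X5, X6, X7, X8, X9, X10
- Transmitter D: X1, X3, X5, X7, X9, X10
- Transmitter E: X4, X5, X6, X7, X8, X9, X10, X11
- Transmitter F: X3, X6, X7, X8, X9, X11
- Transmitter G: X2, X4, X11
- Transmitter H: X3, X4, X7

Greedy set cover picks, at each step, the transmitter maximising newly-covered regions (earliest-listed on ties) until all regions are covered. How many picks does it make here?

3

Greedy: pick C (covers 9 new) → pick A (covers 2 new) → pick E (covers 1 new). Total picks: 3.
(The true minimum cover uses only 2 transmitters, so greedy is not optimal here.)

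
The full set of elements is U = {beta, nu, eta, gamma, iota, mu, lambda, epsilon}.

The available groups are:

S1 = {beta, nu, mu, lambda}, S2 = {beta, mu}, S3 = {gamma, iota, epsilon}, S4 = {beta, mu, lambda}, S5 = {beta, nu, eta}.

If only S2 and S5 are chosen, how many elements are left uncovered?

4

Union of S2, S5 = {beta, nu, eta, mu}.
Not covered: gamma, iota, lambda, epsilon — 4 elements.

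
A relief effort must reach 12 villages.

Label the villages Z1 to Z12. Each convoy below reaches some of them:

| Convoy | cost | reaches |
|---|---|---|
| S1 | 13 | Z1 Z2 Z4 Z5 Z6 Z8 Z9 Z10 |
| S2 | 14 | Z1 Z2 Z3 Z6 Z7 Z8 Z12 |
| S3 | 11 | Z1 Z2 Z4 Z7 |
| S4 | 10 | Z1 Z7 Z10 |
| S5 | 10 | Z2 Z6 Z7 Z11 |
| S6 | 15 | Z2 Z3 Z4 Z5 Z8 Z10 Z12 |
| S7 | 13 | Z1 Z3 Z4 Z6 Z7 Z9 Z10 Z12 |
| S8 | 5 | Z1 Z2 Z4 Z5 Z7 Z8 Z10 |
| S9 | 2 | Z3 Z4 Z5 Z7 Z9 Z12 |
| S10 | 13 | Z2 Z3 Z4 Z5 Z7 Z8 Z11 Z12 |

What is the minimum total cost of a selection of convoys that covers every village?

S5, S8, S9 together cover every village (S5 ∪ S8 ∪ S9 = {Z1, Z2, Z3, Z4, Z5, Z6, Z7, Z8, Z9, Z10, Z11, Z12}); total cost 10 + 5 + 2 = 17.
No covering selection has total cost below 17.

17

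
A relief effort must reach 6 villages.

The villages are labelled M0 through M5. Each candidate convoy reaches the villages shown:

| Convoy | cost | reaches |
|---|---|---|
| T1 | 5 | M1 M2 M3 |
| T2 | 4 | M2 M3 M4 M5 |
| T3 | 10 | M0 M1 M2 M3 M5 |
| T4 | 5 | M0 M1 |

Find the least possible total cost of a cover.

T2, T4 together cover every village (T2 ∪ T4 = {M0, M1, M2, M3, M4, M5}); total cost 4 + 5 = 9.
No covering selection has total cost below 9.

9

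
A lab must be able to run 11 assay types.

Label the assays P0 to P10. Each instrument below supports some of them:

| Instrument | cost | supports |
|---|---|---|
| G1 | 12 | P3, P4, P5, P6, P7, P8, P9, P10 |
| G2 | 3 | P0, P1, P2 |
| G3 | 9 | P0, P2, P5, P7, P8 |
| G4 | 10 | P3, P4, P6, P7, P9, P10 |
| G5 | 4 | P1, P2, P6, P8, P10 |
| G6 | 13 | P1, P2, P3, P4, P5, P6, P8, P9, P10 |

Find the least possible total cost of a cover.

15

G1, G2 together cover every assay (G1 ∪ G2 = {P0, P1, P2, P3, P4, P5, P6, P7, P8, P9, P10}); total cost 12 + 3 = 15.
The greedy pick G5, G1, G2 costs 19; no covering selection beats 15.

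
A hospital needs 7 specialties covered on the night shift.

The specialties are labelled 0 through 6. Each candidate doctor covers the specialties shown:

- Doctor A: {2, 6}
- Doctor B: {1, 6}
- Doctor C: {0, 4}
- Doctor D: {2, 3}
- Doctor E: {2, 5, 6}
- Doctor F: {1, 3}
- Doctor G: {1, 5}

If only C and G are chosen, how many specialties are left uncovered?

3

Union of C, G = {0, 1, 4, 5}.
Not covered: 2, 3, 6 — 3 specialties.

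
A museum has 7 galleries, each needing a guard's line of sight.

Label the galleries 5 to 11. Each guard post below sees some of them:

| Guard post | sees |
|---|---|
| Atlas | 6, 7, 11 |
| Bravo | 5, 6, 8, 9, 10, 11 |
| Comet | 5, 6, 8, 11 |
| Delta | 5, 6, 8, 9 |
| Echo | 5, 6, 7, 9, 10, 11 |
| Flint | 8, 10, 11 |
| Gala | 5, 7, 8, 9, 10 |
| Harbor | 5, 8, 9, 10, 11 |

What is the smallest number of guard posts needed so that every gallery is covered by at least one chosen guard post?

Atlas and Gala together: Atlas ∪ Gala = {5, 6, 7, 8, 9, 10, 11} — every gallery is covered.
No single guard post has all 7 galleries (the largest, Bravo, has 6), so 2 is optimal.

2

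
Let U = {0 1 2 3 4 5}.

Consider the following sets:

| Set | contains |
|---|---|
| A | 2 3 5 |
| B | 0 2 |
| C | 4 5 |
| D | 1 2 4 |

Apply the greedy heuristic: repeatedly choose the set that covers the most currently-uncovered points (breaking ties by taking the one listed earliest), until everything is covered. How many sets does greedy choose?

3

Greedy: pick A (covers 3 new) → pick D (covers 2 new) → pick B (covers 1 new). Total picks: 3.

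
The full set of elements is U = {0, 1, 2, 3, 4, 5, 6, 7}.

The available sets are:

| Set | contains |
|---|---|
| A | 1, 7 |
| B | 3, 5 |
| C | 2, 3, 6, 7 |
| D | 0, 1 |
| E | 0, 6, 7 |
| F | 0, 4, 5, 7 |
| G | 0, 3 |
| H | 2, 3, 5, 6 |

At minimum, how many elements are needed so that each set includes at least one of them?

The 3 elements {0, 5, 7} hit every set.
No choice of 2 elements meets every set, so 3 is the minimum.

3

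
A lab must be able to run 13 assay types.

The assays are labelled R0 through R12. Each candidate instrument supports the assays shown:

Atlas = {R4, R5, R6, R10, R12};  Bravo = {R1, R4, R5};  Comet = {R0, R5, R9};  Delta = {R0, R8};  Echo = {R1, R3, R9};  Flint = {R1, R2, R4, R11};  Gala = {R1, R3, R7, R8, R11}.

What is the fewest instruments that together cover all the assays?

Atlas and Comet and Flint and Gala together: Atlas ∪ Comet ∪ Flint ∪ Gala = {R0, R1, R2, R3, R4, R5, R6, R7, R8, R9, R10, R11, R12} — every assay is covered.
Only Flint contains R2, so Flint is forced; the remaining 9 assays need at least 3 more instruments (each remaining instrument adds at most 4) — so at least 4 instruments are needed, and 4 is optimal.

4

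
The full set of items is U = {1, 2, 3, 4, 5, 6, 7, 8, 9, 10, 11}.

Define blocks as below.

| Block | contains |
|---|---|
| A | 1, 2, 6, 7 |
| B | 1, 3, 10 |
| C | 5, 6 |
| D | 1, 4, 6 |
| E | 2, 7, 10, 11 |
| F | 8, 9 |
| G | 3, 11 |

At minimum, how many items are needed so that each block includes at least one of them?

4

H = {1, 6, 9, 11} meets every block (each contains at least one member of H), and |H| = 4.
No choice of 3 items meets every block, so 4 is the minimum.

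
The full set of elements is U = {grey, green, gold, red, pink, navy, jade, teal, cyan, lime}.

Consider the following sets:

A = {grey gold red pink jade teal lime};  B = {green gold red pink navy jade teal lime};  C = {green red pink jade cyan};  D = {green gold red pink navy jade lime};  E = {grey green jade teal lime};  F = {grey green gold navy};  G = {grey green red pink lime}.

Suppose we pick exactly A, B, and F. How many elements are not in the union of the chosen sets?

Union of A, B, F = {grey, green, gold, red, pink, navy, jade, teal, lime}.
Not covered: cyan — 1 element.

1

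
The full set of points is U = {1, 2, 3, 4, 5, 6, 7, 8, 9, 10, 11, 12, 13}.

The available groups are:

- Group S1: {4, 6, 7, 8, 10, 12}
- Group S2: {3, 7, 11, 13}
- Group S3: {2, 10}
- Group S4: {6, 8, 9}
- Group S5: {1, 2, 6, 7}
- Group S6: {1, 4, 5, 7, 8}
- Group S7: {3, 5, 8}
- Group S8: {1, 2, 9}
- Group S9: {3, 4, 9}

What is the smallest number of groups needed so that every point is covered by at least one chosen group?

Take {S1, S2, S7, S8}. Their union is {1, 2, 3, 4, 5, 6, 7, 8, 9, 10, 11, 12, 13}, which is all 13 points.
Only S1 contains 12, so S1 is forced; the remaining 7 points need at least 3 more groups (each remaining group adds at most 3) — so at least 4 groups are needed, and 4 is optimal.

4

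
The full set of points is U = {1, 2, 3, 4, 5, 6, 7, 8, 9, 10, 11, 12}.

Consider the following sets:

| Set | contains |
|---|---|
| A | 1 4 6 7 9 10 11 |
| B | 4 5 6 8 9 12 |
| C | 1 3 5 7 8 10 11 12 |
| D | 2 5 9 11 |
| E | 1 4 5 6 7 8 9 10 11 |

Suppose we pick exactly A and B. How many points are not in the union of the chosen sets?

Union of A, B = {1, 4, 5, 6, 7, 8, 9, 10, 11, 12}.
Not covered: 2, 3 — 2 points.

2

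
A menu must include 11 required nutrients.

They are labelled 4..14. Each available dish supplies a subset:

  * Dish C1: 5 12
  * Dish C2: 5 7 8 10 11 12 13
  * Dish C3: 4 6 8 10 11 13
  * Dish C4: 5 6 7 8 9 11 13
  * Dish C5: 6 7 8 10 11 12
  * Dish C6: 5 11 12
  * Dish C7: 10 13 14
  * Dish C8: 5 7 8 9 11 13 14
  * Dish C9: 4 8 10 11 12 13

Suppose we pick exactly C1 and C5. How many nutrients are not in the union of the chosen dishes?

4

Union of C1, C5 = {5, 6, 7, 8, 10, 11, 12}.
Not covered: 4, 9, 13, 14 — 4 nutrients.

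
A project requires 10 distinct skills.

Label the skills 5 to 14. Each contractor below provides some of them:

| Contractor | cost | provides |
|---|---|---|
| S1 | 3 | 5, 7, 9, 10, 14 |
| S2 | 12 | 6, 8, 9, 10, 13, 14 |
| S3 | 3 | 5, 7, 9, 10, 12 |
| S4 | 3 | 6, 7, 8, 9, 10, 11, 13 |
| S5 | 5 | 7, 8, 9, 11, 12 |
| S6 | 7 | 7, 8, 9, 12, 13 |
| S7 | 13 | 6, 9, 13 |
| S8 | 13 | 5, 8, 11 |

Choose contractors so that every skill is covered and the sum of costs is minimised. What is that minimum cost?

S1, S3, S4 together cover every skill (S1 ∪ S3 ∪ S4 = {5, 6, 7, 8, 9, 10, 11, 12, 13, 14}); total cost 3 + 3 + 3 = 9.
No covering selection has total cost below 9.

9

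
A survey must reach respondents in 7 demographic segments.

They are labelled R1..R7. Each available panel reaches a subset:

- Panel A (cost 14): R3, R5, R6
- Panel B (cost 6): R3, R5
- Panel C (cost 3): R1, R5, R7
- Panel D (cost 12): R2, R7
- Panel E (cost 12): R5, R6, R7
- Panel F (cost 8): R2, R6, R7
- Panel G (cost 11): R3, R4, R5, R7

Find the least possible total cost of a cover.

C, F, G together cover every segment (C ∪ F ∪ G = {R1, R2, R3, R4, R5, R6, R7}); total cost 3 + 8 + 11 = 22.
No covering selection has total cost below 22.

22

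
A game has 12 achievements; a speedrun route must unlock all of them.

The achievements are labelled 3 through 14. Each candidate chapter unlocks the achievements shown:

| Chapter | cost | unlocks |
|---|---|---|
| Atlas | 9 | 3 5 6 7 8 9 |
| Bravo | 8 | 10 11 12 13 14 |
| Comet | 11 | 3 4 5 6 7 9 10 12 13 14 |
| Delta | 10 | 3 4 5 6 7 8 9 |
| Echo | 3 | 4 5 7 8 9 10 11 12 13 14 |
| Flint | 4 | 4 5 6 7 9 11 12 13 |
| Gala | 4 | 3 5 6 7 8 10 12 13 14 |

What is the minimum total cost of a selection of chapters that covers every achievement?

Echo, Gala together cover every achievement (Echo ∪ Gala = {3, 4, 5, 6, 7, 8, 9, 10, 11, 12, 13, 14}); total cost 3 + 4 = 7.
No covering selection has total cost below 7.

7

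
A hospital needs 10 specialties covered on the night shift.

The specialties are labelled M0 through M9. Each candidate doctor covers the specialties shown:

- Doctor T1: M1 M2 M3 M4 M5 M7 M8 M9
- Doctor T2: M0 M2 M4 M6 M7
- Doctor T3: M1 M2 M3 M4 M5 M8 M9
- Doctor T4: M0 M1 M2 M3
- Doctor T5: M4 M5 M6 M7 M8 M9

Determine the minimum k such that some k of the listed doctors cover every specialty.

T4 and T5 together: T4 ∪ T5 = {M0, M1, M2, M3, M4, M5, M6, M7, M8, M9} — every specialty is covered.
No single doctor has all 10 specialties (the largest, T1, has 8), so 2 is optimal.

2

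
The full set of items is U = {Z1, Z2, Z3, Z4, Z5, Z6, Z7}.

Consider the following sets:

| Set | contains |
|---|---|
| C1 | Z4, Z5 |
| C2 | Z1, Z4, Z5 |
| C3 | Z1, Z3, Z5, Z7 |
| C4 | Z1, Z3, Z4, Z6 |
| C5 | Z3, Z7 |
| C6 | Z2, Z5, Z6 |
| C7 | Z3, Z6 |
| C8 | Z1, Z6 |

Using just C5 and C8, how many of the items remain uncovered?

3

Union of C5, C8 = {Z1, Z3, Z6, Z7}.
Not covered: Z2, Z4, Z5 — 3 items.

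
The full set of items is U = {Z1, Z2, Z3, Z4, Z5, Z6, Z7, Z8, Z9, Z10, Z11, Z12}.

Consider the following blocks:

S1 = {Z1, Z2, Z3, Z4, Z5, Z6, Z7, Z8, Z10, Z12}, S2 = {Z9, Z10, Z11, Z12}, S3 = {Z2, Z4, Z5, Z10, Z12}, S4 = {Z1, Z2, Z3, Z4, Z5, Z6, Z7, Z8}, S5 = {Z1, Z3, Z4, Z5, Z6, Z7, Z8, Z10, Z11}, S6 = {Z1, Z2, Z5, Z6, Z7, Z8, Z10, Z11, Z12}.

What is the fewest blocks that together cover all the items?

2

S2 and S4 cover everything between them: the union {Z1, Z2, Z3, Z4, Z5, Z6, Z7, Z8, Z9, Z10, Z11, Z12} is all of U.
No single block has all 12 items (the largest, S1, has 10), so 2 is optimal.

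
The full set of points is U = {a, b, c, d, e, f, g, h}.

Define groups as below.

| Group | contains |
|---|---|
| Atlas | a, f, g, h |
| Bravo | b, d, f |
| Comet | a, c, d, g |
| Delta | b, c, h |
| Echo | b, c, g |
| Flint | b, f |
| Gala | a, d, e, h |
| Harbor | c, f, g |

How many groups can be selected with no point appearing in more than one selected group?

Comet, Flint are pairwise disjoint (Comet={a,c,d,g}; Flint={b,f}).
Every remaining group overlaps one of these, and no 3 of the listed groups are pairwise disjoint, so 2 is the maximum.

2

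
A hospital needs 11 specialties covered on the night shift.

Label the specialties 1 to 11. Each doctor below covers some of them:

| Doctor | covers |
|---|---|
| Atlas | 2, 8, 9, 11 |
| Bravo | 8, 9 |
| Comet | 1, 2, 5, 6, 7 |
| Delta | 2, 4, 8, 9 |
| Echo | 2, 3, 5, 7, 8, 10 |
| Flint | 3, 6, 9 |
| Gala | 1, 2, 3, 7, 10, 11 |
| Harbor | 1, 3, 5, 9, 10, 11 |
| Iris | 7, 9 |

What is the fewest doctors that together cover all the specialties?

3

Take {Comet, Delta, Gala}. Their union is {1, 2, 3, 4, 5, 6, 7, 8, 9, 10, 11}, which is all 11 specialties.
Only Delta contains 4, so Delta is forced; the remaining 7 specialties need at least 2 more doctors (each remaining doctor adds at most 5) — so at least 3 doctors are needed, and 3 is optimal.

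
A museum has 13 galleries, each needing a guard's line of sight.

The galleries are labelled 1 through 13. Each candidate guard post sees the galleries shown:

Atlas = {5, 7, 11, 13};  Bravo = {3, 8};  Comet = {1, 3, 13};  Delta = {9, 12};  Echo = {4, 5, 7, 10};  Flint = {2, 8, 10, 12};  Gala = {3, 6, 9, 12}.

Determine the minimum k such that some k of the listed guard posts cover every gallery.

Atlas and Comet and Echo and Flint and Gala together: Atlas ∪ Comet ∪ Echo ∪ Flint ∪ Gala = {1, 2, 3, 4, 5, 6, 7, 8, 9, 10, 11, 12, 13} — every gallery is covered.
No 4 of the 7 guard posts cover everything (all 35 combinations miss at least one gallery), so 5 is optimal.

5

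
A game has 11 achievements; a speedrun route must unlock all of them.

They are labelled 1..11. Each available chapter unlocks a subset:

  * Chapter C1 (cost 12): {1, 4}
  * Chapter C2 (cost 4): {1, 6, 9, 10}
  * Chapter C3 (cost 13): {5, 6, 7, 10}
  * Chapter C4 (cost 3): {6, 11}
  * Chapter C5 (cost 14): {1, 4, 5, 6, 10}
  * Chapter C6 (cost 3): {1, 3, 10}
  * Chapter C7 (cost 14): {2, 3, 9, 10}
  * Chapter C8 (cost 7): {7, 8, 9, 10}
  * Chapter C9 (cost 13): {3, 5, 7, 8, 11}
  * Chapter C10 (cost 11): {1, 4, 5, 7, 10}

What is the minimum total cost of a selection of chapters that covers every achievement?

35

C4, C7, C8, C10 together cover every achievement (C4 ∪ C7 ∪ C8 ∪ C10 = {1, 2, 3, 4, 5, 6, 7, 8, 9, 10, 11}); total cost 3 + 14 + 7 + 11 = 35.
The greedy pick C2, C9, C10, C7 costs 42; no covering selection beats 35.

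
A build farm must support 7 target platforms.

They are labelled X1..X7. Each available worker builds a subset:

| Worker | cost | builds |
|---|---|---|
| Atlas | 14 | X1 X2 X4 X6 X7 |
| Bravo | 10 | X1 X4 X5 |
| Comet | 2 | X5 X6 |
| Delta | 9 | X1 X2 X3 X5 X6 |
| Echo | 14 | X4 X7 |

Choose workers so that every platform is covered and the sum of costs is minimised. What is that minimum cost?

23

Atlas, Delta together cover every platform (Atlas ∪ Delta = {X1, X2, X3, X4, X5, X6, X7}); total cost 14 + 9 = 23.
The greedy pick Comet, Delta, Atlas costs 25; no covering selection beats 23.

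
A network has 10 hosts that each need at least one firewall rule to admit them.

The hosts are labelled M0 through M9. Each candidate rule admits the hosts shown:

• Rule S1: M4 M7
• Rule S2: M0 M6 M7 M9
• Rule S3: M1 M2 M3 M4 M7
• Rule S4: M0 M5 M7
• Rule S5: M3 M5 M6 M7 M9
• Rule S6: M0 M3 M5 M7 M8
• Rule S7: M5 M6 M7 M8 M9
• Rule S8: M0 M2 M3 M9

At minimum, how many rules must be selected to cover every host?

S3 and S7 and S8 together: S3 ∪ S7 ∪ S8 = {M0, M1, M2, M3, M4, M5, M6, M7, M8, M9} — every host is covered.
Only S3 contains M1, so S3 is forced; the remaining 5 hosts need at least 2 more rules (each remaining rule adds at most 4) — so at least 3 rules are needed, and 3 is optimal.

3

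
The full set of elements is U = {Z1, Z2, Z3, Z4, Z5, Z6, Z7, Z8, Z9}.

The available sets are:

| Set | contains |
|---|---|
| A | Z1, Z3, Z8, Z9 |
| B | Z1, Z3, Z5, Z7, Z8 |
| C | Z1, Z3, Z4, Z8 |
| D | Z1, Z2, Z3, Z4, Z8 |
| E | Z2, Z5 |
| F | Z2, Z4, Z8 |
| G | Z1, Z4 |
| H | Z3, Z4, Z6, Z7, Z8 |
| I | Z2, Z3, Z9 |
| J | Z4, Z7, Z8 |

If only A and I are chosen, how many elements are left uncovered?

Union of A, I = {Z1, Z2, Z3, Z8, Z9}.
Not covered: Z4, Z5, Z6, Z7 — 4 elements.

4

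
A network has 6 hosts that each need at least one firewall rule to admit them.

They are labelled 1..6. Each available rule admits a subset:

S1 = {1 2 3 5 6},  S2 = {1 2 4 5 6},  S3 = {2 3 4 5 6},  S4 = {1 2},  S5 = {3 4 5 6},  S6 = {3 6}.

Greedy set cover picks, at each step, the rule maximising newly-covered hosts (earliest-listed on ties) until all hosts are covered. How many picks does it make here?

Greedy: pick S1 (covers 5 new) → pick S2 (covers 1 new). Total picks: 2.

2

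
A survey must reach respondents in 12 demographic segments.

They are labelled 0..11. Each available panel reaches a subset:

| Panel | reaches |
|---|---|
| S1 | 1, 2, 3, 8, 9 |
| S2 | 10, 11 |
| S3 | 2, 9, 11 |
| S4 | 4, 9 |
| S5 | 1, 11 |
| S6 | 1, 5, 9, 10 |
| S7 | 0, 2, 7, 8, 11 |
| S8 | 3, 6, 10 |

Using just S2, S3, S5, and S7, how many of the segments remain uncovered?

Union of S2, S3, S5, S7 = {0, 1, 2, 7, 8, 9, 10, 11}.
Not covered: 3, 4, 5, 6 — 4 segments.

4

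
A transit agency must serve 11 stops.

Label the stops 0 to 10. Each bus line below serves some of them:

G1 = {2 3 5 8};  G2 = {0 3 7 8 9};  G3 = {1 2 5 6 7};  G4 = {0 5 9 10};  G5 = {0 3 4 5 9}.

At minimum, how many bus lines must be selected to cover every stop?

G1 and G3 and G4 and G5 together: G1 ∪ G3 ∪ G4 ∪ G5 = {0, 1, 2, 3, 4, 5, 6, 7, 8, 9, 10} — every stop is covered.
No 3 of the 5 bus lines cover everything (all 10 combinations miss at least one stop), so 4 is optimal.

4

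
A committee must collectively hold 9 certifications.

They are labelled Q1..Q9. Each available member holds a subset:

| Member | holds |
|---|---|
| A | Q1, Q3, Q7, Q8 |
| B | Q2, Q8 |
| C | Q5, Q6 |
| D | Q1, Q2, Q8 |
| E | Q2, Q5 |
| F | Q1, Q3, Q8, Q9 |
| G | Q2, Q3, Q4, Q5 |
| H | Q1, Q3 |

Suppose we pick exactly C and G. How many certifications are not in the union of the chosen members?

Union of C, G = {Q2, Q3, Q4, Q5, Q6}.
Not covered: Q1, Q7, Q8, Q9 — 4 certifications.

4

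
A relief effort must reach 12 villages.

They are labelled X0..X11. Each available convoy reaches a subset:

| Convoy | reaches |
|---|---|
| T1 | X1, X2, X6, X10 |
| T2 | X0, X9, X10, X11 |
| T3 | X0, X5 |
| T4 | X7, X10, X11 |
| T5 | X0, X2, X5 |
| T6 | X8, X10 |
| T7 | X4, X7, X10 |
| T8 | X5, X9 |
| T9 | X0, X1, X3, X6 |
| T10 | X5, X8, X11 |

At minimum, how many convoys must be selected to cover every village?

T1 and T7 and T8 and T9 and T10 together: T1 ∪ T7 ∪ T8 ∪ T9 ∪ T10 = {X0, X1, X2, X3, X4, X5, X6, X7, X8, X9, X10, X11} — every village is covered.
No 4 of the 10 convoys cover everything (all 210 combinations miss at least one village), so 5 is optimal.

5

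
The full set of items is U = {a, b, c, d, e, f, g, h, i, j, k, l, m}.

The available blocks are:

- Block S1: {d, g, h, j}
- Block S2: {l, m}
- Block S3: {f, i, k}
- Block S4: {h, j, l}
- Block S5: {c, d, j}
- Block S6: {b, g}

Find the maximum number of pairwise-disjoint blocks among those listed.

4

S2, S3, S5, S6 are pairwise disjoint (S2={l,m}; S3={f,i,k}; S5={c,d,j}; S6={b,g}).
Every remaining block overlaps one of these, and no 5 of the listed blocks are pairwise disjoint, so 4 is the maximum.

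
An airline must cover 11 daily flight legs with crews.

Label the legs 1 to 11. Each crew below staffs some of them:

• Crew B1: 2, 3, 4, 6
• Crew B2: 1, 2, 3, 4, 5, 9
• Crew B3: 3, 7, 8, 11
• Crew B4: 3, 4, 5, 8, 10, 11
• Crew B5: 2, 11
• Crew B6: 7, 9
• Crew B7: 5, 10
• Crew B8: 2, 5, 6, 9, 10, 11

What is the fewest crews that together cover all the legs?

Take {B2, B3, B8}. Their union is {1, 2, 3, 4, 5, 6, 7, 8, 9, 10, 11}, which is all 11 legs.
Only B2 contains 1, so B2 is forced; the remaining 5 legs need at least 2 more crews (each remaining crew adds at most 3) — so at least 3 crews are needed, and 3 is optimal.

3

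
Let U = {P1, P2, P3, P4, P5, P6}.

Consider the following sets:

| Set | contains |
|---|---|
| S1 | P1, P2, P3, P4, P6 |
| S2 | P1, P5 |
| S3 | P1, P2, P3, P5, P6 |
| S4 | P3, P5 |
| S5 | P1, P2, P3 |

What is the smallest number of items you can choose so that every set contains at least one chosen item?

2

Take H = {P3, P5}. Each listed set contains at least one of these, so H is a hitting set of size 2.
No single item lies in every set, so at least 2 are needed and 2 is optimal.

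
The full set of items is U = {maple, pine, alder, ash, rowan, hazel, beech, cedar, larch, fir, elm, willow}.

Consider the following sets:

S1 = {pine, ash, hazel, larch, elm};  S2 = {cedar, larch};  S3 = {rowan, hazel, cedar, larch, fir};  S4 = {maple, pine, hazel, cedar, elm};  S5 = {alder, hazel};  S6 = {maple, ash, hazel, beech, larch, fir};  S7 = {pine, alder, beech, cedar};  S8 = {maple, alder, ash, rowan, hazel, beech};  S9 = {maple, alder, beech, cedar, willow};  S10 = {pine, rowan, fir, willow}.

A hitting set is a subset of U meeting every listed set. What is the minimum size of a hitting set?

The 3 items {hazel, cedar, fir} hit every set.
The sets S2, S5, S10 are pairwise disjoint, so any hitting set needs a separate item for each — at least 3. Hence 3 is optimal.

3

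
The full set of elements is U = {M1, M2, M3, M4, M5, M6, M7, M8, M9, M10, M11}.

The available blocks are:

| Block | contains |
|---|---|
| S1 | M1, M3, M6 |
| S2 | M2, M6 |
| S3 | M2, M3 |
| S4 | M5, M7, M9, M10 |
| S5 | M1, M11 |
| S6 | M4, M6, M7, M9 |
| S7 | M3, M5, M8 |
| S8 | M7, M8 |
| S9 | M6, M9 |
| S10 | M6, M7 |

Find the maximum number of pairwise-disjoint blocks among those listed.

S3, S5, S8, S9 are pairwise disjoint (S3={M2,M3}; S5={M1,M11}; S8={M7,M8}; S9={M6,M9}).
Every remaining block overlaps one of these, and no 5 of the listed blocks are pairwise disjoint, so 4 is the maximum.

4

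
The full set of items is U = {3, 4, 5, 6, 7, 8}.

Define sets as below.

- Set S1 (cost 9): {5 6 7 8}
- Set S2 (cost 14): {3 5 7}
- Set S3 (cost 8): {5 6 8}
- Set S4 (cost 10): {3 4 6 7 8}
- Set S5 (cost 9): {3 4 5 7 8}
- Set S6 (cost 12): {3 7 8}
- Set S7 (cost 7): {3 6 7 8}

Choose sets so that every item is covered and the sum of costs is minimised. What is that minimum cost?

S5, S7 together cover every item (S5 ∪ S7 = {3, 4, 5, 6, 7, 8}); total cost 9 + 7 = 16.
No covering selection has total cost below 16.

16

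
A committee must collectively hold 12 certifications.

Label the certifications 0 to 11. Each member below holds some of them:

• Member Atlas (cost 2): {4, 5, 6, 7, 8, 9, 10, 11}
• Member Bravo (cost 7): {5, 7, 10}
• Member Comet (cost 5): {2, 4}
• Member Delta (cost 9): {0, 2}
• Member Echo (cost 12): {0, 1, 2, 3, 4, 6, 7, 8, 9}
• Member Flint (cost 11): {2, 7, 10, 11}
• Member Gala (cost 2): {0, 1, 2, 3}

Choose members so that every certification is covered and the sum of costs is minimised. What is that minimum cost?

4

Atlas, Gala together cover every certification (Atlas ∪ Gala = {0, 1, 2, 3, 4, 5, 6, 7, 8, 9, 10, 11}); total cost 2 + 2 = 4.
No covering selection has total cost below 4.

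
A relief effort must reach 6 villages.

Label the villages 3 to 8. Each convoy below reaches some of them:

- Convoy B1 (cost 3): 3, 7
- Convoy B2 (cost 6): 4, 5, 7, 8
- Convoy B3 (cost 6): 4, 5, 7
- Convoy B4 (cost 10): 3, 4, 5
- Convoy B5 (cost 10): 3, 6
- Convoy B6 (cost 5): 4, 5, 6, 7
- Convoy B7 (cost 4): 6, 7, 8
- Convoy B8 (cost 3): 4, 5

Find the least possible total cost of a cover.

B1, B7, B8 together cover every village (B1 ∪ B7 ∪ B8 = {3, 4, 5, 6, 7, 8}); total cost 3 + 4 + 3 = 10.
The greedy pick B6, B1, B7 costs 12; no covering selection beats 10.

10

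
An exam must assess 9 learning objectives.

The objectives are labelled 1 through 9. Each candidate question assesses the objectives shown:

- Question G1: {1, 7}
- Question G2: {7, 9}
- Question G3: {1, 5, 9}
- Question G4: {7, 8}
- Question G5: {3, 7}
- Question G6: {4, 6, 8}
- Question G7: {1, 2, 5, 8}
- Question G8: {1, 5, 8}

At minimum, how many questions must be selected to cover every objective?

4

Take {G3, G5, G6, G7}. Their union is {1, 2, 3, 4, 5, 6, 7, 8, 9}, which is all 9 objectives.
Only G7 contains 2, so G7 is forced; the remaining 5 objectives need at least 3 more questions (each remaining question adds at most 2) — so at least 4 questions are needed, and 4 is optimal.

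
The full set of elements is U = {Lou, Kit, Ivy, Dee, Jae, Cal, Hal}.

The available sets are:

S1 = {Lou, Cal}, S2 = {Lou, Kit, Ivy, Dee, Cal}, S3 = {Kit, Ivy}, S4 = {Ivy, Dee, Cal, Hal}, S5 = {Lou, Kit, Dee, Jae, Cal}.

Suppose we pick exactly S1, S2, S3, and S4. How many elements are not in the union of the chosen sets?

1

Union of S1, S2, S3, S4 = {Lou, Kit, Ivy, Dee, Cal, Hal}.
Not covered: Jae — 1 element.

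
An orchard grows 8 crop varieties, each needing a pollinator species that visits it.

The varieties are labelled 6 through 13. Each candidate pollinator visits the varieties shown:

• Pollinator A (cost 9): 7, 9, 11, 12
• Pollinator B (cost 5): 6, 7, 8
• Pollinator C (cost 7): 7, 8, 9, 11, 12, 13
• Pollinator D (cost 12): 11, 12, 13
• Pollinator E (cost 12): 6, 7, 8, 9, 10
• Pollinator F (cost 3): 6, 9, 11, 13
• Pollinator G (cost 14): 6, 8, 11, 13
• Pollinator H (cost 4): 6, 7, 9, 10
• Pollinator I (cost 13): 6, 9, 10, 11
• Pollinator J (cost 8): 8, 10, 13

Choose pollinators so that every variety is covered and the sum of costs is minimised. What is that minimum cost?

11

C, H together cover every variety (C ∪ H = {6, 7, 8, 9, 10, 11, 12, 13}); total cost 7 + 4 = 11.
The greedy pick F, H, C costs 14; no covering selection beats 11.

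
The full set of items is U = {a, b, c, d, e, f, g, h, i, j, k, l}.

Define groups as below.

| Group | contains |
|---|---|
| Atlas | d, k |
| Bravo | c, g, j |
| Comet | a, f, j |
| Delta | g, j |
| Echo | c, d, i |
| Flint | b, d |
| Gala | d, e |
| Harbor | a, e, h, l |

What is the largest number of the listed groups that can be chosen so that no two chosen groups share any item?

Atlas, Bravo, Harbor are pairwise disjoint (Atlas={d,k}; Bravo={c,g,j}; Harbor={a,e,h,l}).
Every remaining group overlaps one of these, and no 4 of the listed groups are pairwise disjoint, so 3 is the maximum.

3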